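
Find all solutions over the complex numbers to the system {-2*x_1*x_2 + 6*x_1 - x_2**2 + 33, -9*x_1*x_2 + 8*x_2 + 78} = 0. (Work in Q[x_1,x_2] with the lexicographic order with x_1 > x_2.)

{(-2, -3), (7/12 - sqrt(5737)/36, 11/18 - sqrt(5737)/18), (7/12 + sqrt(5737)/36, 11/18 + sqrt(5737)/18)}

Compute a lex Gröbner basis by Buchberger's algorithm.
f_1 = -2*x_1*x_2 + 6*x_1 - x_2**2 + 33, LT = x_1*x_2.
f_2 = -9*x_1*x_2 + 8*x_2 + 78, LT = x_1*x_2.

S(f_1,f_2): lcm = x_1*x_2. S = -3*x_1 + 1/2*x_2**2 + 8/9*x_2 - 47/6.
  leading term x_1: no divisor's leading term divides it; move -3*x_1 to the remainder.
  leading term x_2**2: no divisor's leading term divides it; move 1/2*x_2**2 to the remainder.
  leading term x_2: no divisor's leading term divides it; move 8/9*x_2 to the remainder.
  leading term 1: no divisor's leading term divides it; move -47/6 to the remainder.
  remainder -3*x_1 + 1/2*x_2**2 + 8/9*x_2 - 47/6 ≠ 0; add h_3 = -3*x_1 + 1/2*x_2**2 + 8/9*x_2 - 47/6 to the basis.

S(f_1,h_3): lcm = x_1*x_2. S = -3*x_1 + 1/6*x_2**3 + 43/54*x_2**2 - 47/18*x_2 - 33/2.
  leading term x_1: subtract (1)·h_3 from -3*x_1 + 1/6*x_2**3 + 43/54*x_2**2 - 47/18*x_2 - 33/2 → 1/6*x_2**3 + 8/27*x_2**2 - 7/2*x_2 - 26/3
  leading term x_2**3: no divisor's leading term divides it; move 1/6*x_2**3 to the remainder.
  leading term x_2**2: no divisor's leading term divides it; move 8/27*x_2**2 to the remainder.
  leading term x_2: no divisor's leading term divides it; move -7/2*x_2 to the remainder.
  leading term 1: no divisor's leading term divides it; move -26/3 to the remainder.
  remainder 1/6*x_2**3 + 8/27*x_2**2 - 7/2*x_2 - 26/3 ≠ 0; add h_4 = 1/6*x_2**3 + 8/27*x_2**2 - 7/2*x_2 - 26/3 to the basis.

The other S-polynomials (S(f_2,h_3), S(f_1,h_4), S(f_2,h_4), S(h_3,h_4)) all reduce to 0 modulo the current basis, so we have a Gröbner basis.
Inter-reduce: drop elements whose leading term is divisible by another's, tail-reduce, and make monic.
Reduced Gröbner basis: {x_1 - 1/6*x_2**2 - 8/27*x_2 + 47/18, x_2**3 + 16/9*x_2**2 - 21*x_2 - 52}.

From the last basis element, x_2**3 + 16/9*x_2**2 - 21*x_2 - 52 = 0, so x_2 takes values in {-3, 11/18 - sqrt(5737)/18, 11/18 + sqrt(5737)/18}. Each choice, substituted upward through the basis, yields the corresponding point(s) of the solution set.
  x_2 = -3: the earlier basis element becomes x_1 + 2 = 0, giving x_1 = -2 — point (-2, -3).
  x_2 = 11/18 - sqrt(5737)/18: the earlier basis element becomes x_1 - 7/12 + sqrt(5737)/36 = 0, giving x_1 = 7/12 - sqrt(5737)/36 — point (7/12 - sqrt(5737)/36, 11/18 - sqrt(5737)/18).
  x_2 = 11/18 + sqrt(5737)/18: the earlier basis element becomes x_1 - sqrt(5737)/36 - 7/12 = 0, giving x_1 = 7/12 + sqrt(5737)/36 — point (7/12 + sqrt(5737)/36, 11/18 + sqrt(5737)/18).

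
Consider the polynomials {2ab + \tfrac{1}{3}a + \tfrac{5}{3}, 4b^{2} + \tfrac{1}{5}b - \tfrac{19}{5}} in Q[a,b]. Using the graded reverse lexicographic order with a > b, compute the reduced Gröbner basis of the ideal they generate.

Buchberger's algorithm terminates because the ascending chain of leading-term ideals stabilizes.

f_1 = 2ab + \tfrac{1}{3}a + \tfrac{5}{3}, LT = ab.
f_2 = 4b^{2} + \tfrac{1}{5}b - \tfrac{19}{5}, LT = b^{2}.

S(f_1,f_2): lcm = ab^{2}. S = \tfrac{7}{60}ab + \tfrac{19}{20}a + \tfrac{5}{6}b.
  leading term ab: subtract (\tfrac{7}{120})·f_1 from \tfrac{7}{60}ab + \tfrac{19}{20}a + \tfrac{5}{6}b → \tfrac{67}{72}a + \tfrac{5}{6}b - \tfrac{7}{72}
  leading term a: no divisor's leading term divides it; move \tfrac{67}{72}a to the remainder.
  leading term b: no divisor's leading term divides it; move \tfrac{5}{6}b to the remainder.
  leading term 1: no divisor's leading term divides it; move -\tfrac{7}{72} to the remainder.
  remainder \tfrac{67}{72}a + \tfrac{5}{6}b - \tfrac{7}{72} ≠ 0; add g_3 = \tfrac{67}{72}a + \tfrac{5}{6}b - \tfrac{7}{72} to the basis.

The other S-polynomials (S(f_1,g_3), S(f_2,g_3)) all reduce to 0 modulo the current basis, so we have a Gröbner basis.
Inter-reduce: drop elements whose leading term is divisible by another's, tail-reduce, and make monic.

G = {b^{2} + \tfrac{1}{20}b - \tfrac{19}{20}, a + \tfrac{60}{67}b - \tfrac{7}{67}}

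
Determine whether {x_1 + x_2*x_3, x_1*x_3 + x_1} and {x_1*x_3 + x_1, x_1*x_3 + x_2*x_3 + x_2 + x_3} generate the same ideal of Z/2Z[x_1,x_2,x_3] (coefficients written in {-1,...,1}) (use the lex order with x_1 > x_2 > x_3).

No, the ideals differ.

Since reduced Gröbner bases are canonical representatives of ideals under a given ordering, it suffices to compute and compare them.
Buchberger on the first generating set:
f_1 = x_1 + x_2*x_3, LT = x_1.
f_2 = x_1*x_3 + x_1, LT = x_1*x_3.

S(f_1,f_2): lcm = x_1*x_3. S = x_1 + x_2*x_3**2.
  leading term x_1: subtract (1)·f_1 from x_1 + x_2*x_3**2 → x_2*x_3**2 + x_2*x_3
  leading term x_2*x_3**2: no divisor's leading term divides it; move x_2*x_3**2 to the remainder.
  leading term x_2*x_3: no divisor's leading term divides it; move x_2*x_3 to the remainder.
  remainder x_2*x_3**2 + x_2*x_3 ≠ 0; add g_3 = x_2*x_3**2 + x_2*x_3 to the basis.

The other S-polynomials (S(f_1,g_3), S(f_2,g_3)) all reduce to 0 modulo the current basis, so we have a Gröbner basis.
Inter-reduce: drop elements whose leading term is divisible by another's, tail-reduce, and make monic.
Reduced Gröbner basis: {x_1 + x_2*x_3, x_2*x_3**2 + x_2*x_3}.

Buchberger on the second generating set:
h_1 = x_1*x_3 + x_1, LT = x_1*x_3.
h_2 = x_1*x_3 + x_2*x_3 + x_2 + x_3, LT = x_1*x_3.

S(h_1,h_2): lcm = x_1*x_3. S = x_1 + x_2*x_3 + x_2 + x_3.
  leading term x_1: no divisor's leading term divides it; move x_1 to the remainder.
  leading term x_2*x_3: no divisor's leading term divides it; move x_2*x_3 to the remainder.
  leading term x_2: no divisor's leading term divides it; move x_2 to the remainder.
  leading term x_3: no divisor's leading term divides it; move x_3 to the remainder.
  remainder x_1 + x_2*x_3 + x_2 + x_3 ≠ 0; add k_3 = x_1 + x_2*x_3 + x_2 + x_3 to the basis.

S(h_1,k_3): lcm = x_1*x_3. S = x_1 + x_2*x_3**2 + x_2*x_3 + x_3**2.
  leading term x_1: subtract (1)·k_3 from x_1 + x_2*x_3**2 + x_2*x_3 + x_3**2 → x_2*x_3**2 + x_2 + x_3**2 + x_3
  leading term x_2*x_3**2: no divisor's leading term divides it; move x_2*x_3**2 to the remainder.
  leading term x_2: no divisor's leading term divides it; move x_2 to the remainder.
  leading term x_3**2: no divisor's leading term divides it; move x_3**2 to the remainder.
  leading term x_3: no divisor's leading term divides it; move x_3 to the remainder.
  remainder x_2*x_3**2 + x_2 + x_3**2 + x_3 ≠ 0; add k_4 = x_2*x_3**2 + x_2 + x_3**2 + x_3 to the basis.

The other S-polynomials (S(h_2,k_3), S(h_1,k_4), S(h_2,k_4), S(k_3,k_4)) all reduce to 0 modulo the current basis, so we have a Gröbner basis.
Inter-reduce: drop elements whose leading term is divisible by another's, tail-reduce, and make monic.
Reduced Gröbner basis: {x_1 + x_2*x_3 + x_2 + x_3, x_2*x_3**2 + x_2 + x_3**2 + x_3}.

These differ, so the ideals are not equal.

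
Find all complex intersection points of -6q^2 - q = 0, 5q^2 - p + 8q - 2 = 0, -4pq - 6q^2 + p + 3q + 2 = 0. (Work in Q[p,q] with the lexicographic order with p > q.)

Compute a lex Gröbner basis by Buchberger's algorithm.
f_1 = -6q^2 - q, LT = q^2.
f_2 = -p + 5q^2 + 8q - 2, LT = p.
f_3 = -4pq + p - 6q^2 + 3q + 2, LT = pq.

S(f_1,f_2): leading monomials are coprime, so the S-polynomial reduces to 0 (Buchberger's first criterion).
S(f_1,f_3): lcm = pq^2. S = 5/12pq - 3/2q^3 + 3/4q^2 + 1/2q.
  leading term pq: subtract (-5/12q)·f_2 from 5/12pq - 3/2q^3 + 3/4q^2 + 1/2q → 7/12q^3 + 49/12q^2 - 1/3q
  leading term q^3: subtract (-7/72q)·f_1 from 7/12q^3 + 49/12q^2 - 1/3q → 287/72q^2 - 1/3q
  leading term q^2: subtract (-287/432)·f_1 from 287/72q^2 - 1/3q → -431/432q
  leading term q: no divisor's leading term divides it; move -431/432q to the remainder.
  remainder -431/432q ≠ 0; add h_4 = -431/432q to the basis.

S(f_2,f_3): lcm = pq. S = 1/4p - 5q^3 - 19/2q^2 + 11/4q + 1/2.
  leading term p: subtract (-1/4)·f_2 from 1/4p - 5q^3 - 19/2q^2 + 11/4q + 1/2 → -5q^3 - 33/4q^2 + 19/4q
  leading term q^3: subtract (5/6q)·f_1 from -5q^3 - 33/4q^2 + 19/4q → -89/12q^2 + 19/4q
  leading term q^2: subtract (89/72)·f_1 from -89/12q^2 + 19/4q → 431/72q
  leading term q: subtract (-6)·h_4 from 431/72q → 0
  remainder 0.

S(f_1,h_4): lcm = q^2. S = 1/6q.
  leading term q: subtract (-72/431)·h_4 from 1/6q → 0
  remainder 0.

S(f_2,h_4): leading monomials are coprime, so the S-polynomial reduces to 0 (Buchberger's first criterion).
S(f_3,h_4): lcm = pq. S = -1/4p + 3/2q^2 - 3/4q - 1/2.
  leading term p: subtract (1/4)·f_2 from -1/4p + 3/2q^2 - 3/4q - 1/2 → 1/4q^2 - 11/4q
  leading term q^2: subtract (-1/24)·f_1 from 1/4q^2 - 11/4q → -67/24q
  leading term q: subtract (1206/431)·h_4 from -67/24q → 0
  remainder 0.

Every S-polynomial of the final basis reduces to 0, so we have a Gröbner basis.
Inter-reduce: drop elements whose leading term is divisible by another's, tail-reduce, and make monic.
Reduced Gröbner basis: {p + 2, q}.

The lex basis is triangular: the last element involves only q. Solving q = 0 gives q ∈ {0}; substituting each value into the earlier elements determines the remaining variables.
  q = 0: the earlier basis element becomes p + 2 = 0, giving p = -2 — point (-2, 0).

{(-2, 0)}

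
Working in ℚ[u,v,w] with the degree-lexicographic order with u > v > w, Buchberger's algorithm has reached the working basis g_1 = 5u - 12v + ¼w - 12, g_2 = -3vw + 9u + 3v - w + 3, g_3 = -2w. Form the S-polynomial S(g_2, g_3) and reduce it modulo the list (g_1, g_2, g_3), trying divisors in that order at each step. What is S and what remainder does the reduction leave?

S(g_2, g_3) = -3u - v + ⅓w - 1; remainder on division = -41/5v - 41/5.

lcm(LM(g_2), LM(g_3)) = vw.
S = (lcm/LT(g_2))·g_2 − (lcm/LT(g_3))·g_3 = -3u - v + ⅓w - 1.
Reduce S modulo (g_1, g_2, g_3) in that order:
  leading term u: subtract (-⅗)·g_1 from -3u - v + ⅓w - 1 → -41/5v + 29/60w - 41/5
  leading term v: no divisor's leading term divides it; move -41/5v to the remainder.
  leading term w: subtract (-29/120)·g_3 from 29/60w - 41/5 → -41/5
  leading term 1: no divisor's leading term divides it; move -41/5 to the remainder.
The remainder -41/5v - 41/5 is nonzero, so it would be added as the next basis element.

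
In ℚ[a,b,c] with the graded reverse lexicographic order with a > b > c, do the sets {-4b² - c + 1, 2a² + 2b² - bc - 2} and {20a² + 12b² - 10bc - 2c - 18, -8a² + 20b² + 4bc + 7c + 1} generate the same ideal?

Two ideals are equal iff their reduced Gröbner bases coincide (the reduced basis is unique for a fixed ordering).
Buchberger on the first generating set:
f_1 = -4b² - c + 1, LT = b².
f_2 = 2a² + 2b² - bc - 2, LT = a².

The S-polynomials (S(f_1,f_2)) all reduce to 0 modulo the current basis, so we have a Gröbner basis.
Inter-reduce: drop elements whose leading term is divisible by another's, tail-reduce, and make monic.
Reduced Gröbner basis: {a² - ½bc - ¼c - ¾, b² + ¼c - ¼}.

Buchberger on the second generating set:
h_1 = 20a² + 12b² - 10bc - 2c - 18, LT = a².
h_2 = -8a² + 20b² + 4bc + 7c + 1, LT = a².

S(h_1,h_2): lcm = a². S = 31/10b² + 31/40c - 31/40.
  leading term b²: no divisor's leading term divides it; move 31/10b² to the remainder.
  leading term c: no divisor's leading term divides it; move 31/40c to the remainder.
  leading term 1: no divisor's leading term divides it; move -31/40 to the remainder.
  remainder 31/10b² + 31/40c - 31/40 ≠ 0; add k_3 = 31/10b² + 31/40c - 31/40 to the basis.

The other S-polynomials (S(h_1,k_3), S(h_2,k_3)) all reduce to 0 modulo the current basis, so we have a Gröbner basis.
Inter-reduce: drop elements whose leading term is divisible by another's, tail-reduce, and make monic.
Reduced Gröbner basis: {a² - ½bc - ¼c - ¾, b² + ¼c - ¼}.

Same reduced basis, so the two generating sets span the same ideal.

Yes, the ideals are equal.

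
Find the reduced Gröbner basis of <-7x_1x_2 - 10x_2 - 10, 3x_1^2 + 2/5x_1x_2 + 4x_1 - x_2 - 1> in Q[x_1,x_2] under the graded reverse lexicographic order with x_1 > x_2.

The reduced Gröbner basis is the canonical form of the ideal for this ordering.

f_1 = -7x_1x_2 - 10x_2 - 10, LT = x_1x_2.
f_2 = 3x_1^2 + 2/5x_1x_2 + 4x_1 - x_2 - 1, LT = x_1^2.

S(f_1,f_2): lcm = x_1^2x_2. S = -2/15x_1x_2^2 + 2/21x_1x_2 + 1/3x_2^2 + 10/7x_1 + 1/3x_2.
  leading term x_1x_2^2: subtract (2/105x_2)·f_1 from -2/15x_1x_2^2 + 2/21x_1x_2 + 1/3x_2^2 + 10/7x_1 + 1/3x_2 → 2/21x_1x_2 + 11/21x_2^2 + 10/7x_1 + 11/21x_2
  leading term x_1x_2: subtract (-2/147)·f_1 from 2/21x_1x_2 + 11/21x_2^2 + 10/7x_1 + 11/21x_2 → 11/21x_2^2 + 10/7x_1 + 19/49x_2 - 20/147
  leading term x_2^2: no divisor's leading term divides it; move 11/21x_2^2 to the remainder.
  leading term x_1: no divisor's leading term divides it; move 10/7x_1 to the remainder.
  leading term x_2: no divisor's leading term divides it; move 19/49x_2 to the remainder.
  leading term 1: no divisor's leading term divides it; move -20/147 to the remainder.
  remainder 11/21x_2^2 + 10/7x_1 + 19/49x_2 - 20/147 ≠ 0; add g_3 = 11/21x_2^2 + 10/7x_1 + 19/49x_2 - 20/147 to the basis.

S(f_1,g_3): lcm = x_1x_2^2. S = -30/11x_1^2 - 57/77x_1x_2 + 10/7x_2^2 + 20/77x_1 + 10/7x_2.
  leading term x_1^2: subtract (-10/11)·f_2 from -30/11x_1^2 - 57/77x_1x_2 + 10/7x_2^2 + 20/77x_1 + 10/7x_2 → -29/77x_1x_2 + 10/7x_2^2 + 300/77x_1 + 40/77x_2 - 10/11
  leading term x_1x_2: subtract (29/539)·f_1 from -29/77x_1x_2 + 10/7x_2^2 + 300/77x_1 + 40/77x_2 - 10/11 → 10/7x_2^2 + 300/77x_1 + 570/539x_2 - 200/539
  leading term x_2^2: subtract (30/11)·g_3 from 10/7x_2^2 + 300/77x_1 + 570/539x_2 - 200/539 → 0
  remainder 0.

S(f_2,g_3): leading monomials are coprime, so the S-polynomial reduces to 0 (Buchberger's first criterion).
Every S-polynomial of the final basis reduces to 0, so we have a Gröbner basis.

G = {x_1^2 + 4/3x_1 - 11/21x_2 - 11/21, x_1x_2 + 10/7x_2 + 10/7, x_2^2 + 30/11x_1 + 57/77x_2 - 20/77}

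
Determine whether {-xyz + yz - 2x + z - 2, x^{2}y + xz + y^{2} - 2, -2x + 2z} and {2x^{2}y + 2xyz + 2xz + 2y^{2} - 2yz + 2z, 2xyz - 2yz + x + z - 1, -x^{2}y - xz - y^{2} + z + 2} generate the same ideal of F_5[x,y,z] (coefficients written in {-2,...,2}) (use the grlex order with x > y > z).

No, the ideals differ.

For a fixed monomial order, each ideal has a unique reduced Gröbner basis; comparing bases decides equality.
Buchberger on the first generating set:
f_1 = -xyz + yz - 2x + z - 2, LT = xyz.
f_2 = x^{2}y + xz + y^{2} - 2, LT = x^{2}y.
f_3 = -2x + 2z, LT = x.

S(f_1,f_2): lcm = x^{2}yz. S = -xyz - xz^{2} - y^{2}z + 2x^{2} - xz + 2x + 2z.
  reduce S modulo (f_1, f_2, f_3):
  remainder -y^{2}z - z^{3} - yz + z^{2} + 2 ≠ 0; add g_4 = -y^{2}z - z^{3} - yz + z^{2} + 2 to the basis.

S(f_1,f_3): lcm = xyz. S = yz^{2} - yz + 2x - z + 2.
  reduce S modulo (f_1, f_2, f_3, g_4):
  remainder yz^{2} - yz + z + 2 ≠ 0; add g_5 = yz^{2} - yz + z + 2 to the basis.

S(f_2,f_3): lcm = x^{2}y. S = xyz + xz + y^{2} - 2.
  reduce S modulo (f_1, f_2, f_3, g_4, g_5):
  remainder y^{2} + yz + z^{2} - z + 1 ≠ 0; add g_6 = y^{2} + yz + z^{2} - z + 1 to the basis.

S(f_1,g_4): lcm = xy^{2}z. S = -xz^{3} - xyz + xz^{2} - y^{2}z + 2xy - yz + 2x + 2y.
  reduce S modulo (f_1, f_2, f_3, g_4, g_5, g_6):
  remainder -z^{4} + 2z^{3} + yz - z^{2} + 2y - 2z ≠ 0; add g_7 = -z^{4} + 2z^{3} + yz - z^{2} + 2y - 2z to the basis.

The other S-polynomials (S(f_2,g_4), S(f_3,g_4), S(f_1,g_5), S(f_2,g_5), S(f_3,g_5), S(g_4,g_5), S(f_1,g_6), S(f_2,g_6), S(f_3,g_6), S(g_4,g_6), S(g_5,g_6), S(f_1,g_7), S(f_2,g_7), S(f_3,g_7), S(g_4,g_7), S(g_5,g_7), S(g_6,g_7)) all reduce to 0 modulo the current basis, so we have a Gröbner basis.
Inter-reduce: drop elements whose leading term is divisible by another's, tail-reduce, and make monic.
Reduced Gröbner basis: {z^{4} - 2z^{3} - yz + z^{2} - 2y + 2z, yz^{2} - yz + z + 2, y^{2} + yz + z^{2} - z + 1, x - z}.

Buchberger on the second generating set:
h_1 = 2x^{2}y + 2xyz + 2xz + 2y^{2} - 2yz + 2z, LT = x^{2}y.
h_2 = 2xyz - 2yz + x + z - 1, LT = xyz.
h_3 = -x^{2}y - xz - y^{2} + z + 2, LT = x^{2}y.

S(h_1,h_2): lcm = x^{2}yz. S = xyz^{2} + xyz + xz^{2} + y^{2}z - yz^{2} + 2x^{2} + 2xz + z^{2} - 2x.
  reduce S modulo (h_1, h_2, h_3):
  remainder xz^{2} + y^{2}z + 2x^{2} - xz + yz - 2z^{2} - 2 ≠ 0; add k_4 = xz^{2} + y^{2}z + 2x^{2} - xz + yz - 2z^{2} - 2 to the basis.

S(h_1,h_3): lcm = x^{2}y. S = xyz - yz + 2z + 2.
  reduce S modulo (h_1, h_2, h_3, k_4):
  remainder 2x - z ≠ 0; add k_5 = 2x - z to the basis.

S(h_1,k_4): lcm = x^{2}yz^{2}. S = -xy^{3}z + xyz^{3} - 2x^{3}y + x^{2}yz - xy^{2}z + 2xyz^{2} + xz^{3} + y^{2}z^{2} - yz^{3} + z^{3} + 2xy.
  reduce S modulo (h_1, h_2, h_3, k_4, k_5):
  remainder -y^{3}z - y^{2}z + yz^{2} + 2y^{2} + yz - 2z^{2} + 2y - 2z - 1 ≠ 0; add k_6 = -y^{3}z - y^{2}z + yz^{2} + 2y^{2} + yz - 2z^{2} + 2y - 2z - 1 to the basis.

S(h_3,k_4): lcm = x^{2}yz^{2}. S = -xy^{3}z - 2x^{3}y + x^{2}yz - xy^{2}z + 2xyz^{2} + xz^{3} + y^{2}z^{2} - z^{3} + 2xy - 2z^{2}.
  reduce S modulo (h_1, h_2, h_3, k_4, k_5, k_6):
  remainder 2y^{2}z + z^{3} + 2yz + z^{2} + 1 ≠ 0; add k_7 = 2y^{2}z + z^{3} + 2yz + z^{2} + 1 to the basis.

S(h_1,k_5): lcm = x^{2}y. S = -xyz + xz + y^{2} - yz + z.
  reduce S modulo (h_1, h_2, h_3, k_4, k_5, k_6, k_7):
  remainder y^{2} - 2yz - 2z^{2} - 2z + 2 ≠ 0; add k_8 = y^{2} - 2yz - 2z^{2} - 2z + 2 to the basis.

S(h_2,k_5): lcm = xyz. S = -2yz^{2} - yz - 2x - 2z + 2.
  reduce S modulo (h_1, h_2, h_3, k_4, k_5, k_6, k_7, k_8):
  remainder -2yz^{2} - yz + 2z + 2 ≠ 0; add k_9 = -2yz^{2} - yz + 2z + 2 to the basis.

S(h_3,k_6): lcm = x^{2}y^{3}z. S = -x^{2}y^{2}z + x^{2}yz^{2} + xy^{2}z^{2} + y^{4}z + 2x^{2}y^{2} + x^{2}yz - 2x^{2}z^{2} - y^{2}z^{2} + 2x^{2}y - 2x^{2}z - 2y^{2}z - x^{2}.
  reduce S modulo (h_1, h_2, h_3, k_4, k_5, k_6, k_7, k_8, k_9):
  remainder 2z^{4} - 2z^{3} - yz + z^{2} - y + z ≠ 0; add k_10 = 2z^{4} - 2z^{3} - yz + z^{2} - y + z to the basis.

The other S-polynomials (S(h_2,h_3), S(h_2,k_4), S(h_3,k_5), S(k_4,k_5), S(h_1,k_6), S(h_2,k_6), S(k_4,k_6), S(k_5,k_6), S(h_1,k_7), S(h_2,k_7), S(h_3,k_7), S(k_4,k_7), S(k_5,k_7), S(k_6,k_7), S(h_1,k_8), S(h_2,k_8), S(h_3,k_8), S(k_4,k_8), S(k_5,k_8), S(k_6,k_8), S(k_7,k_8), S(h_1,k_9), S(h_2,k_9), S(h_3,k_9), S(k_4,k_9), S(k_5,k_9), S(k_6,k_9), S(k_7,k_9), S(k_8,k_9), S(h_1,k_10), S(h_2,k_10), S(h_3,k_10), S(k_4,k_10), S(k_5,k_10), S(k_6,k_10), S(k_7,k_10), S(k_8,k_10), S(k_9,k_10)) all reduce to 0 modulo the current basis, so we have a Gröbner basis.
Inter-reduce: drop elements whose leading term is divisible by another's, tail-reduce, and make monic.
Reduced Gröbner basis: {z^{4} - z^{3} + 2yz - 2z^{2} + 2y - 2z, yz^{2} - 2yz - z - 1, y^{2} - 2yz - 2z^{2} - 2z + 2, x + 2z}.

These differ, so the ideals are not equal.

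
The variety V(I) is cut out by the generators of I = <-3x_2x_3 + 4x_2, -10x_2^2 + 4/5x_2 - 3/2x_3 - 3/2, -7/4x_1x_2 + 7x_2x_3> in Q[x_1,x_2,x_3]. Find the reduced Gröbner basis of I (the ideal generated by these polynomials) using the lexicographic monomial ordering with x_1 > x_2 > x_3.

G = {x_1x_2 - 16/3x_2, x_1x_3 + x_1 - 16/3x_3 - 16/3, x_2^2 - 2/25x_2 + 3/20x_3 + 3/20, x_2x_3 - 4/3x_2, x_3^2 - 1/3x_3 - 4/3}

f_1 = -3x_2x_3 + 4x_2, LT = x_2x_3.
f_2 = -10x_2^2 + 4/5x_2 - 3/2x_3 - 3/2, LT = x_2^2.
f_3 = -7/4x_1x_2 + 7x_2x_3, LT = x_1x_2.

S(f_1,f_2): lcm = x_2^2x_3. S = -4/3x_2^2 + 2/25x_2x_3 - 3/20x_3^2 - 3/20x_3.
  leading term x_2^2: subtract (2/15)·f_2 from -4/3x_2^2 + 2/25x_2x_3 - 3/20x_3^2 - 3/20x_3 → 2/25x_2x_3 - 8/75x_2 - 3/20x_3^2 + 1/20x_3 + 1/5
  leading term x_2x_3: subtract (-2/75)·f_1 from 2/25x_2x_3 - 8/75x_2 - 3/20x_3^2 + 1/20x_3 + 1/5 → -3/20x_3^2 + 1/20x_3 + 1/5
  leading term x_3^2: no divisor's leading term divides it; move -3/20x_3^2 to the remainder.
  leading term x_3: no divisor's leading term divides it; move 1/20x_3 to the remainder.
  leading term 1: no divisor's leading term divides it; move 1/5 to the remainder.
  remainder -3/20x_3^2 + 1/20x_3 + 1/5 ≠ 0; add g_4 = -3/20x_3^2 + 1/20x_3 + 1/5 to the basis.

S(f_2,f_3): lcm = x_1x_2^2. S = -2/25x_1x_2 + 3/20x_1x_3 + 3/20x_1 + 4x_2^2x_3.
  leading term x_1x_2: subtract (8/175)·f_3 from -2/25x_1x_2 + 3/20x_1x_3 + 3/20x_1 + 4x_2^2x_3 → 3/20x_1x_3 + 3/20x_1 + 4x_2^2x_3 - 8/25x_2x_3
  leading term x_1x_3: no divisor's leading term divides it; move 3/20x_1x_3 to the remainder.
  leading term x_1: no divisor's leading term divides it; move 3/20x_1 to the remainder.
  leading term x_2^2x_3: subtract (-4/3x_2)·f_1 from 4x_2^2x_3 - 8/25x_2x_3 → 16/3x_2^2 - 8/25x_2x_3
  leading term x_2^2: subtract (-8/15)·f_2 from 16/3x_2^2 - 8/25x_2x_3 → -8/25x_2x_3 + 32/75x_2 - 4/5x_3 - 4/5
  leading term x_2x_3: subtract (8/75)·f_1 from -8/25x_2x_3 + 32/75x_2 - 4/5x_3 - 4/5 → -4/5x_3 - 4/5
  leading term x_3: no divisor's leading term divides it; move -4/5x_3 to the remainder.
  leading term 1: no divisor's leading term divides it; move -4/5 to the remainder.
  remainder 3/20x_1x_3 + 3/20x_1 - 4/5x_3 - 4/5 ≠ 0; add g_5 = 3/20x_1x_3 + 3/20x_1 - 4/5x_3 - 4/5 to the basis.

The other S-polynomials (S(f_1,f_3), S(f_1,g_4), S(f_2,g_4), S(f_3,g_4), S(f_1,g_5), S(f_2,g_5), S(f_3,g_5), S(g_4,g_5)) all reduce to 0 modulo the current basis, so we have a Gröbner basis.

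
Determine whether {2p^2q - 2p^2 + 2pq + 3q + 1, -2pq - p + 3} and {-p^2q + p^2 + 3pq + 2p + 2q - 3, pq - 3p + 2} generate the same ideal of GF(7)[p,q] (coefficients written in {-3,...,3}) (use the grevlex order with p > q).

Since reduced Gröbner bases are canonical representatives of ideals under a given ordering, it suffices to compute and compare them.
Buchberger on the first generating set:
f_1 = 2p^2q - 2p^2 + 2pq + 3q + 1, LT = p^2q.
f_2 = -2pq - p + 3, LT = pq.

S(f_1,f_2): lcm = p^2q. S = 2p^2 + pq - 2p - 2q - 3.
  leading term p^2: no divisor's leading term divides it; move 2p^2 to the remainder.
  leading term pq: subtract (3)·f_2 from pq - 2p - 2q - 3 → p - 2q + 2
  leading term p: no divisor's leading term divides it; move p to the remainder.
  leading term q: no divisor's leading term divides it; move -2q to the remainder.
  leading term 1: no divisor's leading term divides it; move 2 to the remainder.
  remainder 2p^2 + p - 2q + 2 ≠ 0; add g_3 = 2p^2 + p - 2q + 2 to the basis.

S(f_1,g_3): lcm = p^2q. S = -p^2 - 3pq + q^2 - 3q - 3.
  leading term p^2: subtract (3)·g_3 from -p^2 - 3pq + q^2 - 3q - 3 → -3pq + q^2 - 3p + 3q - 2
  leading term pq: subtract (-2)·f_2 from -3pq + q^2 - 3p + 3q - 2 → q^2 + 2p + 3q - 3
  leading term q^2: no divisor's leading term divides it; move q^2 to the remainder.
  leading term p: no divisor's leading term divides it; move 2p to the remainder.
  leading term q: no divisor's leading term divides it; move 3q to the remainder.
  leading term 1: no divisor's leading term divides it; move -3 to the remainder.
  remainder q^2 + 2p + 3q - 3 ≠ 0; add g_4 = q^2 + 2p + 3q - 3 to the basis.

The other S-polynomials (S(f_2,g_3), S(f_1,g_4), S(f_2,g_4), S(g_3,g_4)) all reduce to 0 modulo the current basis, so we have a Gröbner basis.
Inter-reduce: drop elements whose leading term is divisible by another's, tail-reduce, and make monic.
Reduced Gröbner basis: {p^2 - 3p - q + 1, pq - 3p + 2, q^2 + 2p + 3q - 3}.

Buchberger on the second generating set:
h_1 = -p^2q + p^2 + 3pq + 2p + 2q - 3, LT = p^2q.
h_2 = pq - 3p + 2, LT = pq.

S(h_1,h_2): lcm = p^2q. S = 2p^2 - 3pq + 3p - 2q + 3.
  leading term p^2: no divisor's leading term divides it; move 2p^2 to the remainder.
  leading term pq: subtract (-3)·h_2 from -3pq + 3p - 2q + 3 → p - 2q + 2
  leading term p: no divisor's leading term divides it; move p to the remainder.
  leading term q: no divisor's leading term divides it; move -2q to the remainder.
  leading term 1: no divisor's leading term divides it; move 2 to the remainder.
  remainder 2p^2 + p - 2q + 2 ≠ 0; add k_3 = 2p^2 + p - 2q + 2 to the basis.

S(h_1,k_3): lcm = p^2q. S = -p^2 + q^2 - 2p - 3q + 3.
  leading term p^2: subtract (3)·k_3 from -p^2 + q^2 - 2p - 3q + 3 → q^2 + 2p + 3q - 3
  leading term q^2: no divisor's leading term divides it; move q^2 to the remainder.
  leading term p: no divisor's leading term divides it; move 2p to the remainder.
  leading term q: no divisor's leading term divides it; move 3q to the remainder.
  leading term 1: no divisor's leading term divides it; move -3 to the remainder.
  remainder q^2 + 2p + 3q - 3 ≠ 0; add k_4 = q^2 + 2p + 3q - 3 to the basis.

The other S-polynomials (S(h_2,k_3), S(h_1,k_4), S(h_2,k_4), S(k_3,k_4)) all reduce to 0 modulo the current basis, so we have a Gröbner basis.
Inter-reduce: drop elements whose leading term is divisible by another's, tail-reduce, and make monic.
Reduced Gröbner basis: {p^2 - 3p - q + 1, pq - 3p + 2, q^2 + 2p + 3q - 3}.

The two bases agree; hence the ideals are identical.

Yes, the ideals are equal.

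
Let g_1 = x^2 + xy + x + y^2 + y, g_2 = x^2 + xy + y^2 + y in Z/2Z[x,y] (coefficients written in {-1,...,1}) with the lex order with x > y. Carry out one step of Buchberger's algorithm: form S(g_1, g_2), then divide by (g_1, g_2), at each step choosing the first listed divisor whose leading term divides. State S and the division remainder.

S(g_1, g_2) = x; remainder on division = x.

lcm(LM(g_1), LM(g_2)) = x^2.
S = (lcm/LT(g_1))·g_1 − (lcm/LT(g_2))·g_2 = x.
Reduce S modulo (g_1, g_2) in that order:
  leading term x: no divisor's leading term divides it; move x to the remainder.
The remainder x is nonzero, so it would be added as the next basis element.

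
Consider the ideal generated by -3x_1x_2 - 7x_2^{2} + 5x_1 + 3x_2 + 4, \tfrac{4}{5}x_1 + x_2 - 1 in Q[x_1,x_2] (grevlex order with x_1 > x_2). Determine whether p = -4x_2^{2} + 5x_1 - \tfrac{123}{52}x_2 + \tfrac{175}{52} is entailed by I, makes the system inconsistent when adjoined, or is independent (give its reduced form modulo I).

First compute the reduced Gröbner basis of I by Buchberger's algorithm.
f_1 = -3x_1x_2 - 7x_2^{2} + 5x_1 + 3x_2 + 4, LT = x_1x_2.
f_2 = \tfrac{4}{5}x_1 + x_2 - 1, LT = x_1.

S(f_1,f_2): lcm = x_1x_2. S = \tfrac{13}{12}x_2^{2} - \tfrac{5}{3}x_1 + \tfrac{1}{4}x_2 - \tfrac{4}{3}.
  leading term x_2^{2}: no divisor's leading term divides it; move \tfrac{13}{12}x_2^{2} to the remainder.
  leading term x_1: subtract (-\tfrac{25}{12})·f_2 from -\tfrac{5}{3}x_1 + \tfrac{1}{4}x_2 - \tfrac{4}{3} → \tfrac{7}{3}x_2 - \tfrac{41}{12}
  leading term x_2: no divisor's leading term divides it; move \tfrac{7}{3}x_2 to the remainder.
  leading term 1: no divisor's leading term divides it; move -\tfrac{41}{12} to the remainder.
  remainder \tfrac{13}{12}x_2^{2} + \tfrac{7}{3}x_2 - \tfrac{41}{12} ≠ 0; add h_3 = \tfrac{13}{12}x_2^{2} + \tfrac{7}{3}x_2 - \tfrac{41}{12} to the basis.

The other S-polynomials (S(f_1,h_3), S(f_2,h_3)) all reduce to 0 modulo the current basis, so we have a Gröbner basis.
Inter-reduce: drop elements whose leading term is divisible by another's, tail-reduce, and make monic.
Reduced Gröbner basis: {x_2^{2} + \tfrac{28}{13}x_2 - \tfrac{41}{13}, x_1 + \tfrac{5}{4}x_2 - \tfrac{5}{4}}.
Label its elements g_1 = x_2^{2} + \tfrac{28}{13}x_2 - \tfrac{41}{13}, g_2 = x_1 + \tfrac{5}{4}x_2 - \tfrac{5}{4}.

Reduce p = -4x_2^{2} + 5x_1 - \tfrac{123}{52}x_2 + \tfrac{175}{52} modulo G:
  leading term x_2^{2}: subtract (-4)·g_1 from -4x_2^{2} + 5x_1 - \tfrac{123}{52}x_2 + \tfrac{175}{52} → 5x_1 + \tfrac{25}{4}x_2 - \tfrac{37}{4}
  leading term x_1: subtract (5)·g_2 from 5x_1 + \tfrac{25}{4}x_2 - \tfrac{37}{4} → -3
  leading term 1: no divisor's leading term divides it; move -3 to the remainder.
  normal form = -3.
The normal form is nonzero, so p ∉ I. Since p minus its normal form lies in I, I + (p) = I + (r) where r = -3; decide whether this ideal is the whole ring.
Here r = -3 is a nonzero constant, hence a unit: 1 ∈ I + (p), the Gröbner basis of I + (p) is {1}, and the enlarged system has no common solution — adjoining p is inconsistent.

Adjoining -4x_2^{2} + 5x_1 - \tfrac{123}{52}x_2 + \tfrac{175}{52} makes the ideal the whole ring: the system is inconsistent.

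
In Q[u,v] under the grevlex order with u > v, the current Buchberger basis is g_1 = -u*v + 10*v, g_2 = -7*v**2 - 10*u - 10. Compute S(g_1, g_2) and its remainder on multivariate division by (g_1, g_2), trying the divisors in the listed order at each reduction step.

lcm(LM(g_1), LM(g_2)) = u*v**2.
S = (lcm/LT(g_1))·g_1 − (lcm/LT(g_2))·g_2 = -10/7*u**2 - 10*v**2 - 10/7*u.
Reduce S modulo (g_1, g_2) in that order:
  leading term u**2: no divisor's leading term divides it; move -10/7*u**2 to the remainder.
  leading term v**2: subtract (10/7)·g_2 from -10*v**2 - 10/7*u → 90/7*u + 100/7
  leading term u: no divisor's leading term divides it; move 90/7*u to the remainder.
  leading term 1: no divisor's leading term divides it; move 100/7 to the remainder.
The remainder -10/7*u**2 + 90/7*u + 100/7 is nonzero, so it would be added as the next basis element.

S(g_1, g_2) = -10/7*u**2 - 10*v**2 - 10/7*u; remainder on division = -10/7*u**2 + 90/7*u + 100/7.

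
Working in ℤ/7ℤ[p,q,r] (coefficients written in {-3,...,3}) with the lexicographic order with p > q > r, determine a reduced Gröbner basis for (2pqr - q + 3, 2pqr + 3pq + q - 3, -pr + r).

G = {p - r, q - r - 3, r² - r}

The reduced Gröbner basis is the canonical form of the ideal for this ordering.

f_1 = 2pqr - q + 3, LT = pqr.
f_2 = 2pqr + 3pq + q - 3, LT = pqr.
f_3 = -pr + r, LT = pr.

S(f_1,f_2): lcm = pqr. S = 2pq - q + 3.
  reduce S modulo (f_1, f_2, f_3):
  remainder 2pq - q + 3 ≠ 0; add g_4 = 2pq - q + 3 to the basis.

S(f_1,f_3): lcm = pqr. S = qr + 3q - 2.
  reduce S modulo (f_1, f_2, f_3, g_4):
  remainder qr + 3q - 2 ≠ 0; add g_5 = qr + 3q - 2 to the basis.

S(f_1,g_4): lcm = pqr. S = -3qr + 3q + 2r - 2.
  reduce S modulo (f_1, f_2, f_3, g_4, g_5):
  remainder -2q + 2r - 1 ≠ 0; add g_6 = -2q + 2r - 1 to the basis.

S(f_1,g_5): lcm = pqr. S = -3pq + 2p + 3q - 2.
  reduce S modulo (f_1, f_2, f_3, g_4, g_5, g_6):
  remainder 2p - 2r ≠ 0; add g_7 = 2p - 2r to the basis.

S(f_1,g_6): lcm = pqr. S = pr² + 3pr + 3q - 2.
  reduce S modulo (f_1, f_2, f_3, g_4, g_5, g_6, g_7):
  remainder r² - r ≠ 0; add g_8 = r² - r to the basis.

The other S-polynomials (S(f_2,f_3), S(f_2,g_4), S(f_3,g_4), S(f_2,g_5), S(f_3,g_5), S(g_4,g_5), S(f_2,g_6), S(f_3,g_6), S(g_4,g_6), S(g_5,g_6), S(f_1,g_7), S(f_2,g_7), S(f_3,g_7), S(g_4,g_7), S(g_5,g_7), S(g_6,g_7), S(f_1,g_8), S(f_2,g_8), S(f_3,g_8), S(g_4,g_8), S(g_5,g_8), S(g_6,g_8), S(g_7,g_8)) all reduce to 0 modulo the current basis, so we have a Gröbner basis.
Inter-reduce: drop elements whose leading term is divisible by another's, tail-reduce, and make monic.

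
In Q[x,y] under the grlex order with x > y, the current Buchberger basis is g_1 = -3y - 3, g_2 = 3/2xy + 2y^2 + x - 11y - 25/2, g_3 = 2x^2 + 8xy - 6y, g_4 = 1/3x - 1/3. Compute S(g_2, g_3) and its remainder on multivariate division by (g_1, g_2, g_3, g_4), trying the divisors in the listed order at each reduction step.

S(g_2, g_3) = -8/3xy^2 + 2/3x^2 - 22/3xy + 3y^2 - 25/3x; remainder on division = 0.

lcm(LM(g_2), LM(g_3)) = x^2y.
S = (lcm/LT(g_2))·g_2 − (lcm/LT(g_3))·g_3 = -8/3xy^2 + 2/3x^2 - 22/3xy + 3y^2 - 25/3x.
Reduce S modulo (g_1, g_2, g_3, g_4) in that order:
  leading term xy^2: subtract (8/9xy)·g_1 from -8/3xy^2 + 2/3x^2 - 22/3xy + 3y^2 - 25/3x → 2/3x^2 - 14/3xy + 3y^2 - 25/3x
  leading term x^2: subtract (1/3)·g_3 from 2/3x^2 - 14/3xy + 3y^2 - 25/3x → -22/3xy + 3y^2 - 25/3x + 2y
  leading term xy: subtract (22/9x)·g_1 from -22/3xy + 3y^2 - 25/3x + 2y → 3y^2 - x + 2y
  leading term y^2: subtract (-y)·g_1 from 3y^2 - x + 2y → -x - y
  leading term x: subtract (-3)·g_4 from -x - y → -y - 1
  leading term y: subtract (1/3)·g_1 from -y - 1 → 0
The remainder is 0, so this S-polynomial contributes no new basis element.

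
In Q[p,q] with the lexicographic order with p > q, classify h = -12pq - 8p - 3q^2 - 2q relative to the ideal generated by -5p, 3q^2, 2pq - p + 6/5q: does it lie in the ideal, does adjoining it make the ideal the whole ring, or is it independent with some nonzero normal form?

First compute the reduced Gröbner basis of I by Buchberger's algorithm.
f_1 = -5p, LT = p.
f_2 = 3q^2, LT = q^2.
f_3 = 2pq - p + 6/5q, LT = pq.

S(f_1,f_3): lcm = pq. S = 1/2p - 3/5q.
  leading term p: subtract (-1/10)·f_1 from 1/2p - 3/5q → -3/5q
  leading term q: no divisor's leading term divides it; move -3/5q to the remainder.
  remainder -3/5q ≠ 0; add k_4 = -3/5q to the basis.

The other S-polynomials (S(f_1,f_2), S(f_2,f_3), S(f_1,k_4), S(f_2,k_4), S(f_3,k_4)) all reduce to 0 modulo the current basis, so we have a Gröbner basis.
Inter-reduce: drop elements whose leading term is divisible by another's, tail-reduce, and make monic.
Reduced Gröbner basis: {p, q}.
Label its elements g_1 = p, g_2 = q.

Reduce h = -12pq - 8p - 3q^2 - 2q modulo G:
  leading term pq: subtract (-12q)·g_1 from -12pq - 8p - 3q^2 - 2q → -8p - 3q^2 - 2q
  leading term p: subtract (-8)·g_1 from -8p - 3q^2 - 2q → -3q^2 - 2q
  leading term q^2: subtract (-3q)·g_2 from -3q^2 - 2q → -2q
  leading term q: subtract (-2)·g_2 from -2q → 0
  normal form = 0.
Since the normal form is 0, h ∈ I.

The remainder on division by a Gröbner basis is unique — it is the normal form.

-12pq - 8p - 3q^2 - 2q lies in I (it reduces to 0).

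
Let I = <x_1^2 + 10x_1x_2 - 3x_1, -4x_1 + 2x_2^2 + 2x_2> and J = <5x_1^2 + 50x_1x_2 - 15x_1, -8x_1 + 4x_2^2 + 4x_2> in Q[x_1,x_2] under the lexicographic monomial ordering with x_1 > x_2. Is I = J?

Yes, the ideals are equal.

Since reduced Gröbner bases are canonical representatives of ideals under a given ordering, it suffices to compute and compare them.
Buchberger on the first generating set:
f_1 = x_1^2 + 10x_1x_2 - 3x_1, LT = x_1^2.
f_2 = -4x_1 + 2x_2^2 + 2x_2, LT = x_1.

S(f_1,f_2): lcm = x_1^2. S = 1/2x_1x_2^2 + 21/2x_1x_2 - 3x_1.
  reduce S modulo (f_1, f_2):
  remainder 1/4x_2^4 + 11/2x_2^3 + 15/4x_2^2 - 3/2x_2 ≠ 0; add g_3 = 1/4x_2^4 + 11/2x_2^3 + 15/4x_2^2 - 3/2x_2 to the basis.

The other S-polynomials (S(f_1,g_3), S(f_2,g_3)) all reduce to 0 modulo the current basis, so we have a Gröbner basis.
Inter-reduce: drop elements whose leading term is divisible by another's, tail-reduce, and make monic.
Reduced Gröbner basis: {x_1 - 1/2x_2^2 - 1/2x_2, x_2^4 + 22x_2^3 + 15x_2^2 - 6x_2}.

Buchberger on the second generating set:
h_1 = 5x_1^2 + 50x_1x_2 - 15x_1, LT = x_1^2.
h_2 = -8x_1 + 4x_2^2 + 4x_2, LT = x_1.

S(h_1,h_2): lcm = x_1^2. S = 1/2x_1x_2^2 + 21/2x_1x_2 - 3x_1.
  reduce S modulo (h_1, h_2):
  remainder 1/4x_2^4 + 11/2x_2^3 + 15/4x_2^2 - 3/2x_2 ≠ 0; add k_3 = 1/4x_2^4 + 11/2x_2^3 + 15/4x_2^2 - 3/2x_2 to the basis.

The other S-polynomials (S(h_1,k_3), S(h_2,k_3)) all reduce to 0 modulo the current basis, so we have a Gröbner basis.
Inter-reduce: drop elements whose leading term is divisible by another's, tail-reduce, and make monic.
Reduced Gröbner basis: {x_1 - 1/2x_2^2 - 1/2x_2, x_2^4 + 22x_2^3 + 15x_2^2 - 6x_2}.

The two bases agree; hence the ideals are identical.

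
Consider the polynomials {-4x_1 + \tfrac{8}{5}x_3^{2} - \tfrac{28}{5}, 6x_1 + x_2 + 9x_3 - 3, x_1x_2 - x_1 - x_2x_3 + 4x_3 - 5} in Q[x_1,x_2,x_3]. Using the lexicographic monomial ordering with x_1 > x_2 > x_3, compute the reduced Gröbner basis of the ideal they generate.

G = {x_1 - \tfrac{2}{5}x_3^{2} + \tfrac{7}{5}, x_2 + \tfrac{12}{5}x_3^{2} + 9x_3 - \tfrac{57}{5}, x_3^{4} + \tfrac{5}{4}x_3^{3} - \tfrac{413}{24}x_3^{2} - \tfrac{65}{12}x_3 + \tfrac{163}{8}}

This is the nonlinear analogue of row-reducing a linear system.

f_1 = -4x_1 + \tfrac{8}{5}x_3^{2} - \tfrac{28}{5}, LT = x_1.
f_2 = 6x_1 + x_2 + 9x_3 - 3, LT = x_1.
f_3 = x_1x_2 - x_1 - x_2x_3 + 4x_3 - 5, LT = x_1x_2.

S(f_1,f_2): lcm = x_1. S = -\tfrac{1}{6}x_2 - \tfrac{2}{5}x_3^{2} - \tfrac{3}{2}x_3 + \tfrac{19}{10}.
  leading term x_2: no divisor's leading term divides it; move -\tfrac{1}{6}x_2 to the remainder.
  leading term x_3^{2}: no divisor's leading term divides it; move -\tfrac{2}{5}x_3^{2} to the remainder.
  leading term x_3: no divisor's leading term divides it; move -\tfrac{3}{2}x_3 to the remainder.
  leading term 1: no divisor's leading term divides it; move \tfrac{19}{10} to the remainder.
  remainder -\tfrac{1}{6}x_2 - \tfrac{2}{5}x_3^{2} - \tfrac{3}{2}x_3 + \tfrac{19}{10} ≠ 0; add g_4 = -\tfrac{1}{6}x_2 - \tfrac{2}{5}x_3^{2} - \tfrac{3}{2}x_3 + \tfrac{19}{10} to the basis.

S(f_1,f_3): lcm = x_1x_2. S = x_1 - \tfrac{2}{5}x_2x_3^{2} + x_2x_3 + \tfrac{7}{5}x_2 - 4x_3 + 5.
  leading term x_1: subtract (-\tfrac{1}{4})·f_1 from x_1 - \tfrac{2}{5}x_2x_3^{2} + x_2x_3 + \tfrac{7}{5}x_2 - 4x_3 + 5 → -\tfrac{2}{5}x_2x_3^{2} + x_2x_3 + \tfrac{7}{5}x_2 + \tfrac{2}{5}x_3^{2} - 4x_3 + \tfrac{18}{5}
  leading term x_2x_3^{2}: subtract (\tfrac{12}{5}x_3^{2})·g_4 from -\tfrac{2}{5}x_2x_3^{2} + x_2x_3 + \tfrac{7}{5}x_2 + \tfrac{2}{5}x_3^{2} - 4x_3 + \tfrac{18}{5} → x_2x_3 + \tfrac{7}{5}x_2 + \tfrac{24}{25}x_3^{4} + \tfrac{18}{5}x_3^{3} - \tfrac{104}{25}x_3^{2} - 4x_3 + \tfrac{18}{5}
  leading term x_2x_3: subtract (-6x_3)·g_4 from x_2x_3 + \tfrac{7}{5}x_2 + \tfrac{24}{25}x_3^{4} + \tfrac{18}{5}x_3^{3} - \tfrac{104}{25}x_3^{2} - 4x_3 + \tfrac{18}{5} → \tfrac{7}{5}x_2 + \tfrac{24}{25}x_3^{4} + \tfrac{6}{5}x_3^{3} - \tfrac{329}{25}x_3^{2} + \tfrac{37}{5}x_3 + \tfrac{18}{5}
  leading term x_2: subtract (-\tfrac{42}{5})·g_4 from \tfrac{7}{5}x_2 + \tfrac{24}{25}x_3^{4} + \tfrac{6}{5}x_3^{3} - \tfrac{329}{25}x_3^{2} + \tfrac{37}{5}x_3 + \tfrac{18}{5} → \tfrac{24}{25}x_3^{4} + \tfrac{6}{5}x_3^{3} - \tfrac{413}{25}x_3^{2} - \tfrac{26}{5}x_3 + \tfrac{489}{25}
  leading term x_3^{4}: no divisor's leading term divides it; move \tfrac{24}{25}x_3^{4} to the remainder.
  leading term x_3^{3}: no divisor's leading term divides it; move \tfrac{6}{5}x_3^{3} to the remainder.
  leading term x_3^{2}: no divisor's leading term divides it; move -\tfrac{413}{25}x_3^{2} to the remainder.
  leading term x_3: no divisor's leading term divides it; move -\tfrac{26}{5}x_3 to the remainder.
  leading term 1: no divisor's leading term divides it; move \tfrac{489}{25} to the remainder.
  remainder \tfrac{24}{25}x_3^{4} + \tfrac{6}{5}x_3^{3} - \tfrac{413}{25}x_3^{2} - \tfrac{26}{5}x_3 + \tfrac{489}{25} ≠ 0; add g_5 = \tfrac{24}{25}x_3^{4} + \tfrac{6}{5}x_3^{3} - \tfrac{413}{25}x_3^{2} - \tfrac{26}{5}x_3 + \tfrac{489}{25} to the basis.

S(f_2,f_3): lcm = x_1x_2. S = x_1 + \tfrac{1}{6}x_2^{2} + \tfrac{5}{2}x_2x_3 - \tfrac{1}{2}x_2 - 4x_3 + 5.
  leading term x_1: subtract (-\tfrac{1}{4})·f_1 from x_1 + \tfrac{1}{6}x_2^{2} + \tfrac{5}{2}x_2x_3 - \tfrac{1}{2}x_2 - 4x_3 + 5 → \tfrac{1}{6}x_2^{2} + \tfrac{5}{2}x_2x_3 - \tfrac{1}{2}x_2 + \tfrac{2}{5}x_3^{2} - 4x_3 + \tfrac{18}{5}
  leading term x_2^{2}: subtract (-x_2)·g_4 from \tfrac{1}{6}x_2^{2} + \tfrac{5}{2}x_2x_3 - \tfrac{1}{2}x_2 + \tfrac{2}{5}x_3^{2} - 4x_3 + \tfrac{18}{5} → -\tfrac{2}{5}x_2x_3^{2} + x_2x_3 + \tfrac{7}{5}x_2 + \tfrac{2}{5}x_3^{2} - 4x_3 + \tfrac{18}{5}
  leading term x_2x_3^{2}: subtract (\tfrac{12}{5}x_3^{2})·g_4 from -\tfrac{2}{5}x_2x_3^{2} + x_2x_3 + \tfrac{7}{5}x_2 + \tfrac{2}{5}x_3^{2} - 4x_3 + \tfrac{18}{5} → x_2x_3 + \tfrac{7}{5}x_2 + \tfrac{24}{25}x_3^{4} + \tfrac{18}{5}x_3^{3} - \tfrac{104}{25}x_3^{2} - 4x_3 + \tfrac{18}{5}
  leading term x_2x_3: subtract (-6x_3)·g_4 from x_2x_3 + \tfrac{7}{5}x_2 + \tfrac{24}{25}x_3^{4} + \tfrac{18}{5}x_3^{3} - \tfrac{104}{25}x_3^{2} - 4x_3 + \tfrac{18}{5} → \tfrac{7}{5}x_2 + \tfrac{24}{25}x_3^{4} + \tfrac{6}{5}x_3^{3} - \tfrac{329}{25}x_3^{2} + \tfrac{37}{5}x_3 + \tfrac{18}{5}
  leading term x_2: subtract (-\tfrac{42}{5})·g_4 from \tfrac{7}{5}x_2 + \tfrac{24}{25}x_3^{4} + \tfrac{6}{5}x_3^{3} - \tfrac{329}{25}x_3^{2} + \tfrac{37}{5}x_3 + \tfrac{18}{5} → \tfrac{24}{25}x_3^{4} + \tfrac{6}{5}x_3^{3} - \tfrac{413}{25}x_3^{2} - \tfrac{26}{5}x_3 + \tfrac{489}{25}
  leading term x_3^{4}: subtract (1)·g_5 from \tfrac{24}{25}x_3^{4} + \tfrac{6}{5}x_3^{3} - \tfrac{413}{25}x_3^{2} - \tfrac{26}{5}x_3 + \tfrac{489}{25} → 0
  remainder 0.

S(f_1,g_4): leading monomials are coprime, so the S-polynomial reduces to 0 (Buchberger's first criterion).
S(f_2,g_4): leading monomials are coprime, so the S-polynomial reduces to 0 (Buchberger's first criterion).
S(f_3,g_4): lcm = x_1x_2. S = -\tfrac{12}{5}x_1x_3^{2} - 9x_1x_3 + \tfrac{52}{5}x_1 - x_2x_3 + 4x_3 - 5.
  leading term x_1x_3^{2}: subtract (\tfrac{3}{5}x_3^{2})·f_1 from -\tfrac{12}{5}x_1x_3^{2} - 9x_1x_3 + \tfrac{52}{5}x_1 - x_2x_3 + 4x_3 - 5 → -9x_1x_3 + \tfrac{52}{5}x_1 - x_2x_3 - \tfrac{24}{25}x_3^{4} + \tfrac{84}{25}x_3^{2} + 4x_3 - 5
  leading term x_1x_3: subtract (\tfrac{9}{4}x_3)·f_1 from -9x_1x_3 + \tfrac{52}{5}x_1 - x_2x_3 - \tfrac{24}{25}x_3^{4} + \tfrac{84}{25}x_3^{2} + 4x_3 - 5 → \tfrac{52}{5}x_1 - x_2x_3 - \tfrac{24}{25}x_3^{4} - \tfrac{18}{5}x_3^{3} + \tfrac{84}{25}x_3^{2} + \tfrac{83}{5}x_3 - 5
  leading term x_1: subtract (-\tfrac{13}{5})·f_1 from \tfrac{52}{5}x_1 - x_2x_3 - \tfrac{24}{25}x_3^{4} - \tfrac{18}{5}x_3^{3} + \tfrac{84}{25}x_3^{2} + \tfrac{83}{5}x_3 - 5 → -x_2x_3 - \tfrac{24}{25}x_3^{4} - \tfrac{18}{5}x_3^{3} + \tfrac{188}{25}x_3^{2} + \tfrac{83}{5}x_3 - \tfrac{489}{25}
  leading term x_2x_3: subtract (6x_3)·g_4 from -x_2x_3 - \tfrac{24}{25}x_3^{4} - \tfrac{18}{5}x_3^{3} + \tfrac{188}{25}x_3^{2} + \tfrac{83}{5}x_3 - \tfrac{489}{25} → -\tfrac{24}{25}x_3^{4} - \tfrac{6}{5}x_3^{3} + \tfrac{413}{25}x_3^{2} + \tfrac{26}{5}x_3 - \tfrac{489}{25}
  leading term x_3^{4}: subtract (-1)·g_5 from -\tfrac{24}{25}x_3^{4} - \tfrac{6}{5}x_3^{3} + \tfrac{413}{25}x_3^{2} + \tfrac{26}{5}x_3 - \tfrac{489}{25} → 0
  remainder 0.

S(f_1,g_5): leading monomials are coprime, so the S-polynomial reduces to 0 (Buchberger's first criterion).
S(f_2,g_5): leading monomials are coprime, so the S-polynomial reduces to 0 (Buchberger's first criterion).
S(f_3,g_5): leading monomials are coprime, so the S-polynomial reduces to 0 (Buchberger's first criterion).
S(g_4,g_5): leading monomials are coprime, so the S-polynomial reduces to 0 (Buchberger's first criterion).
Every S-polynomial of the final basis reduces to 0, so we have a Gröbner basis.
Inter-reduce: drop elements whose leading term is divisible by another's, tail-reduce, and make monic.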